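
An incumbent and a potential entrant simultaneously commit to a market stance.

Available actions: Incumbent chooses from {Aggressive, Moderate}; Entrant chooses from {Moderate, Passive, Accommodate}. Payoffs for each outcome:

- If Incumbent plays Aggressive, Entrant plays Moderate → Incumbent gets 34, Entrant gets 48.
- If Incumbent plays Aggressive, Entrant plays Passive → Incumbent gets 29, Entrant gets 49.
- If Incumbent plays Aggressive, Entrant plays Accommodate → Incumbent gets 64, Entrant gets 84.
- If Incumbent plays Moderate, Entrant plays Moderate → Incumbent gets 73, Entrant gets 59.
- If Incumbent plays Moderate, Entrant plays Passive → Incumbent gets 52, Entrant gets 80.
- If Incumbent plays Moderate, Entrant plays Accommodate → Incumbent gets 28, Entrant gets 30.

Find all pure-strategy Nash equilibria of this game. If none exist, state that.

(Aggressive, Accommodate); (Moderate, Passive)

Mark each player's best response to every combination of opponents' strategies; a profile where every player is best-responding is a pure Nash equilibrium.
Incumbent against Moderate: payoffs 34, 73 → best response Moderate.
Incumbent against Passive: payoffs 29, 52 → best response Moderate.
Incumbent against Accommodate: payoffs 64, 28 → best response Aggressive.
Entrant against Aggressive: payoffs 48, 49, 84 → best response Accommodate.
Entrant against Moderate: payoffs 59, 80, 30 → best response Passive.
Mutual best responses: (Aggressive, Accommodate); (Moderate, Passive).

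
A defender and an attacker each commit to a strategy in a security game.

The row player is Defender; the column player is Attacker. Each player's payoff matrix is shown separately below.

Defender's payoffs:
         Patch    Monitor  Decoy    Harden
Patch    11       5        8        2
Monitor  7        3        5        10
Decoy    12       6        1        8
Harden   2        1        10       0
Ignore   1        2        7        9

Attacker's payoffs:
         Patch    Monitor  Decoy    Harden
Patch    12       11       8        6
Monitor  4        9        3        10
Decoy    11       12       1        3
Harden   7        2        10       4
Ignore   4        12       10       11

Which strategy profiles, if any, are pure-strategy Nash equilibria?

The pure Nash equilibria are (Monitor, Harden) and (Decoy, Monitor) and (Harden, Decoy).

(Patch, Patch): Defender can switch to Decoy (11 → 12). Not NE.
(Patch, Monitor): Defender can switch to Decoy (5 → 6). Not NE.
(Patch, Decoy): Defender can switch to Harden (8 → 10). Not NE.
(Patch, Harden): Defender can switch to Monitor (2 → 10). Not NE.
(Monitor, Patch): Defender can switch to Patch (7 → 11). Not NE.
(Monitor, Monitor): Defender can switch to Patch (3 → 5). Not NE.
(Monitor, Decoy): Defender can switch to Patch (5 → 8). Not NE.
(Monitor, Harden): Defender gets 10, best alternative 9; Attacker gets 10, best alternative 9. No profitable deviation — NE.
(Decoy, Patch): Attacker can switch to Monitor (11 → 12). Not NE.
(Decoy, Monitor): Defender gets 6, best alternative 5; Attacker gets 12, best alternative 11. No profitable deviation — NE.
(Decoy, Decoy): Defender can switch to Patch (1 → 8). Not NE.
(Decoy, Harden): Defender can switch to Monitor (8 → 10). Not NE.
(Harden, Decoy): Defender gets 10, best alternative 8; Attacker gets 10, best alternative 7. No profitable deviation — NE.
(The remaining 7 profiles each have a profitable deviation by the same check.)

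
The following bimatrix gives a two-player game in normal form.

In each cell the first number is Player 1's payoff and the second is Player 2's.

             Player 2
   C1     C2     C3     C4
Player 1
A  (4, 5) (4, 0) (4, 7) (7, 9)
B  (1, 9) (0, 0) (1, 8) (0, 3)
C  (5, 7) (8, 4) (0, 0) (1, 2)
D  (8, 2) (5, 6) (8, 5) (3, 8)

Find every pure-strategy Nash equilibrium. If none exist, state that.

(A, C4)

For each player, find the best response to each opponent profile; mutual best responses are the pure NE.
Player 1 against C1: payoffs 4, 1, 5, 8 → best response D.
Player 1 against C2: payoffs 4, 0, 8, 5 → best response C.
Player 1 against C3: payoffs 4, 1, 0, 8 → best response D.
Player 1 against C4: payoffs 7, 0, 1, 3 → best response A.
Player 2 against A: payoffs 5, 0, 7, 9 → best response C4.
Player 2 against B: payoffs 9, 0, 8, 3 → best response C1.
Player 2 against C: payoffs 7, 4, 0, 2 → best response C1.
Player 2 against D: payoffs 2, 6, 5, 8 → best response C4.
Mutual best responses: (A, C4).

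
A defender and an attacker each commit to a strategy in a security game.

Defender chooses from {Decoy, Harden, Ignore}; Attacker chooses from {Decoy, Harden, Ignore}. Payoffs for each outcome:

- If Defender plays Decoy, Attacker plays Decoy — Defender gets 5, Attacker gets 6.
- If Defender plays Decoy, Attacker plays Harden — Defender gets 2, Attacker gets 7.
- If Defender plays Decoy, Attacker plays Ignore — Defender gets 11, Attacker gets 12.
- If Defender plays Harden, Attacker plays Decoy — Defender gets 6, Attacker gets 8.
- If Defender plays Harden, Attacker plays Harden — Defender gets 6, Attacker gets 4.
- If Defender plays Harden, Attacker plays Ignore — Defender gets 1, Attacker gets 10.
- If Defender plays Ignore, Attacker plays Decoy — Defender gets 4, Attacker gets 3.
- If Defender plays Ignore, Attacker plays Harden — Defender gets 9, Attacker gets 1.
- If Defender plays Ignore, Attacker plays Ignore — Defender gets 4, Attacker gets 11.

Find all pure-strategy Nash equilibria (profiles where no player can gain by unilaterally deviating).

(Decoy, Ignore)

Check each profile: it is a Nash equilibrium iff no player can strictly gain by switching unilaterally.
(Decoy, Decoy): Defender can switch to Harden (5 → 6). Not NE.
(Decoy, Harden): Defender can switch to Harden (2 → 6). Not NE.
(Decoy, Ignore): Defender gets 11, best alternative 4; Attacker gets 12, best alternative 7. No profitable deviation — NE.
(Harden, Decoy): Attacker can switch to Ignore (8 → 10). Not NE.
(Harden, Harden): Defender can switch to Ignore (6 → 9). Not NE.
(Harden, Ignore): Defender can switch to Decoy (1 → 11). Not NE.
(Ignore, Decoy): Defender can switch to Decoy (4 → 5). Not NE.
(Ignore, Harden): Attacker can switch to Decoy (1 → 3). Not NE.
(Ignore, Ignore): Defender can switch to Decoy (4 → 11). Not NE.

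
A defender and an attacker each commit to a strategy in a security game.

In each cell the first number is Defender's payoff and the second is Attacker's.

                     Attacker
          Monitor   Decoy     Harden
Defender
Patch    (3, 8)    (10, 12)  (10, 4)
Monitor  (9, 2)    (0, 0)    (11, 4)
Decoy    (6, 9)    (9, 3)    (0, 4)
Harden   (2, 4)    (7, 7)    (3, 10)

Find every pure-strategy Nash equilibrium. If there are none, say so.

Pure-strategy Nash equilibria: (Patch, Decoy), (Monitor, Harden)

(Patch, Monitor): Defender can switch to Monitor (3 → 9). Not NE.
(Patch, Decoy): Defender gets 10, best alternative 9; Attacker gets 12, best alternative 8. No profitable deviation — NE.
(Patch, Harden): Defender can switch to Monitor (10 → 11). Not NE.
(Monitor, Monitor): Attacker can switch to Harden (2 → 4). Not NE.
(Monitor, Decoy): Defender can switch to Patch (0 → 10). Not NE.
(Monitor, Harden): Defender gets 11, best alternative 10; Attacker gets 4, best alternative 2. No profitable deviation — NE.
(Decoy, Monitor): Defender can switch to Monitor (6 → 9). Not NE.
(Decoy, Decoy): Defender can switch to Patch (9 → 10). Not NE.
(The remaining 4 profiles each have a profitable deviation by the same check.)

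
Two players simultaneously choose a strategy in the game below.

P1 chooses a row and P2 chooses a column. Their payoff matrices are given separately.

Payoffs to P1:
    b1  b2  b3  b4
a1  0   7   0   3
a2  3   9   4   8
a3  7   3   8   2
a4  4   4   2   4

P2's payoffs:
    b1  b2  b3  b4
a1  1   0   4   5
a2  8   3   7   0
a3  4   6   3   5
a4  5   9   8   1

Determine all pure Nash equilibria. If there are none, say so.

For each strategy profile, look for a profitable unilateral deviation.
(a1, b1): P1 can switch to a2 (0 → 3). Not NE.
(a1, b2): P1 can switch to a2 (7 → 9). Not NE.
(a1, b3): P1 can switch to a2 (0 → 4). Not NE.
(a1, b4): P1 can switch to a2 (3 → 8). Not NE.
(a2, b1): P1 can switch to a3 (3 → 7). Not NE.
(a2, b2): P2 can switch to b1 (3 → 8). Not NE.
(a2, b3): P1 can switch to a3 (4 → 8). Not NE.
(a2, b4): P2 can switch to b1 (0 → 8). Not NE.
(a3, b1): P2 can switch to b2 (4 → 6). Not NE.
(a3, b2): P1 can switch to a1 (3 → 7). Not NE.
(The remaining 6 profiles each have a profitable deviation by the same check.)

There is no pure-strategy Nash equilibrium.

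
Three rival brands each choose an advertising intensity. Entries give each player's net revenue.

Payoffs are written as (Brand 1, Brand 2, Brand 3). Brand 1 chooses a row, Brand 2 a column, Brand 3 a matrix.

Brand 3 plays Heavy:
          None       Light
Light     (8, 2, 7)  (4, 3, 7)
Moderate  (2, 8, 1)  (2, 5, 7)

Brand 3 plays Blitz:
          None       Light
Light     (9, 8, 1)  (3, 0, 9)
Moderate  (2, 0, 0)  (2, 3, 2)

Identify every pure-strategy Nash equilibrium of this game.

No pure-strategy Nash equilibrium.

(Light, None, Heavy): Brand 2 can switch to Light (2 → 3). Not NE.
(Light, None, Blitz): Brand 3 can switch to Heavy (1 → 7). Not NE.
(Light, Light, Heavy): Brand 3 can switch to Blitz (7 → 9). Not NE.
(Light, Light, Blitz): Brand 2 can switch to None (0 → 8). Not NE.
(Moderate, None, Heavy): Brand 1 can switch to Light (2 → 8). Not NE.
(Moderate, None, Blitz): Brand 1 can switch to Light (2 → 9). Not NE.
(The remaining 2 profiles each have a profitable deviation by the same check.)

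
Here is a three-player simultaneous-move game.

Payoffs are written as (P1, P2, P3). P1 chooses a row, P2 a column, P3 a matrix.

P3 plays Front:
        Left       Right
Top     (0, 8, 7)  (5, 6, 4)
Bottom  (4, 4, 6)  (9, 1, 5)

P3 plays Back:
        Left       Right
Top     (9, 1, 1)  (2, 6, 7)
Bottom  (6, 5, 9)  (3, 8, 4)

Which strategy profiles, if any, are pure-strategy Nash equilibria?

none

Mark each player's best response to every combination of opponents' strategies; a profile where every player is best-responding is a pure Nash equilibrium.
P1 against (Left, Front): payoffs 0, 4 → best response Bottom.
P1 against (Left, Back): payoffs 9, 6 → best response Top.
P1 against (Right, Front): payoffs 5, 9 → best response Bottom.
P1 against (Right, Back): payoffs 2, 3 → best response Bottom.
P2 against (Top, Front): payoffs 8, 6 → best response Left.
P2 against (Top, Back): payoffs 1, 6 → best response Right.
P2 against (Bottom, Front): payoffs 4, 1 → best response Left.
P2 against (Bottom, Back): payoffs 5, 8 → best response Right.
P3 against (Top, Left): payoffs 7, 1 → best response Front.
P3 against (Top, Right): payoffs 4, 7 → best response Back.
P3 against (Bottom, Left): payoffs 6, 9 → best response Back.
P3 against (Bottom, Right): payoffs 5, 4 → best response Front.
No profile is a mutual best response for all players.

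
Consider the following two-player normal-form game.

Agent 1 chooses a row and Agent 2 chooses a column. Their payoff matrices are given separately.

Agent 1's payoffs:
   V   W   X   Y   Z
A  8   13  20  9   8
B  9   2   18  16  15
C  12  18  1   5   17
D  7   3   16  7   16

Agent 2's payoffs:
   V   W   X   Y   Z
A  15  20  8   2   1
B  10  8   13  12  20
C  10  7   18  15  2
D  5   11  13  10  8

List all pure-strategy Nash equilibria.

For each strategy profile, look for a profitable unilateral deviation.
(A, V): Agent 1 can switch to B (8 → 9). Not NE.
(A, W): Agent 1 can switch to C (13 → 18). Not NE.
(A, X): Agent 2 can switch to V (8 → 15). Not NE.
(A, Y): Agent 1 can switch to B (9 → 16). Not NE.
(A, Z): Agent 1 can switch to B (8 → 15). Not NE.
(B, V): Agent 1 can switch to C (9 → 12). Not NE.
(B, W): Agent 1 can switch to A (2 → 13). Not NE.
(B, X): Agent 1 can switch to A (18 → 20). Not NE.
(B, Y): Agent 2 can switch to X (12 → 13). Not NE.
(B, Z): Agent 1 can switch to C (15 → 17). Not NE.
(C, V): Agent 2 can switch to X (10 → 18). Not NE.
(C, W): Agent 2 can switch to V (7 → 10). Not NE.
(The remaining 8 profiles each have a profitable deviation by the same check.)

No pure-strategy Nash equilibrium.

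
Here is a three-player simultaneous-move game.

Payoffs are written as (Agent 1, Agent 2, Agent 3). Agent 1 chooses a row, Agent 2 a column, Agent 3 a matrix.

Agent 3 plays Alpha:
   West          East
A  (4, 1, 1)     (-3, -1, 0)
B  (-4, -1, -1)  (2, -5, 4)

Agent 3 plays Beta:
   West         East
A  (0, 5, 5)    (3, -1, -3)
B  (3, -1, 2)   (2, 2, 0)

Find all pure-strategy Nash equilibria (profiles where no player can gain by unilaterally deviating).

(A, West, Alpha): Agent 3 can switch to Beta (1 → 5). Not NE.
(A, West, Beta): Agent 1 can switch to B (0 → 3). Not NE.
(A, East, Alpha): Agent 1 can switch to B (-3 → 2). Not NE.
(A, East, Beta): Agent 2 can switch to West (-1 → 5). Not NE.
(B, West, Alpha): Agent 1 can switch to A (-4 → 4). Not NE.
(B, West, Beta): Agent 2 can switch to East (-1 → 2). Not NE.
(B, East, Alpha): Agent 2 can switch to West (-5 → -1). Not NE.
(B, East, Beta): Agent 1 can switch to A (2 → 3). Not NE.

No pure-strategy Nash equilibrium.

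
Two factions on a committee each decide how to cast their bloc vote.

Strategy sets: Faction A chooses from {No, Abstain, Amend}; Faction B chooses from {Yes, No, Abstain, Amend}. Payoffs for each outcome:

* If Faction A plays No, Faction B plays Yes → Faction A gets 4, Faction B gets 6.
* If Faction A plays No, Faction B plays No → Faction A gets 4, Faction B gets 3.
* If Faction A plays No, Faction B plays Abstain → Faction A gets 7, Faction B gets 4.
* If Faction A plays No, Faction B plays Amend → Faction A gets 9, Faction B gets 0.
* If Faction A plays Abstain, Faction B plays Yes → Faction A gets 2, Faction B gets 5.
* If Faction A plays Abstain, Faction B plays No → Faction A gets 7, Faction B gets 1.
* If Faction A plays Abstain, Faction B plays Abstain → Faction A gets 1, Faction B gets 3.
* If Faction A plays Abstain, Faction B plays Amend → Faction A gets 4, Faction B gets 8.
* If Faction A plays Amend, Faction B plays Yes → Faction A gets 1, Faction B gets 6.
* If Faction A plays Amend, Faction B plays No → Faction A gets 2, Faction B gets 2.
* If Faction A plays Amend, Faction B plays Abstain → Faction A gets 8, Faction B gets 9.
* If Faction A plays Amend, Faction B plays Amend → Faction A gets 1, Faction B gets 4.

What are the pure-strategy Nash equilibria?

Faction A against Yes: payoffs 4, 2, 1 → best response No.
Faction A against No: payoffs 4, 7, 2 → best response Abstain.
Faction A against Abstain: payoffs 7, 1, 8 → best response Amend.
Faction A against Amend: payoffs 9, 4, 1 → best response No.
Faction B against No: payoffs 6, 3, 4, 0 → best response Yes.
Faction B against Abstain: payoffs 5, 1, 3, 8 → best response Amend.
Faction B against Amend: payoffs 6, 2, 9, 4 → best response Abstain.
Mutual best responses: (No, Yes); (Amend, Abstain).

(No, Yes) and (Amend, Abstain)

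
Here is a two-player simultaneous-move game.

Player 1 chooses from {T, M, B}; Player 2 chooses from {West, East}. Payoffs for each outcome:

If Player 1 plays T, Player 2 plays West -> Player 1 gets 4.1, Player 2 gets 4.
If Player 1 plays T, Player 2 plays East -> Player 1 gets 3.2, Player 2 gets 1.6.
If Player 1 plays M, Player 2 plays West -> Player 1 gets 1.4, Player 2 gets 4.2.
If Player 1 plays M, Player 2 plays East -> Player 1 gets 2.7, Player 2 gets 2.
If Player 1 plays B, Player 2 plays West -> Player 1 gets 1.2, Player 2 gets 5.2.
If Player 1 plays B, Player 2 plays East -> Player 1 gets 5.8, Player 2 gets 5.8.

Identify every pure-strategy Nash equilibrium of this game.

The pure Nash equilibria are (T, West), (B, East).

Mark each player's best response to every combination of opponents' strategies; a profile where every player is best-responding is a pure Nash equilibrium.
Player 1 against West: payoffs 4.1, 1.4, 1.2 → best response T.
Player 1 against East: payoffs 3.2, 2.7, 5.8 → best response B.
Player 2 against T: payoffs 4, 1.6 → best response West.
Player 2 against M: payoffs 4.2, 2 → best response West.
Player 2 against B: payoffs 5.2, 5.8 → best response East.
Mutual best responses: (T, West); (B, East).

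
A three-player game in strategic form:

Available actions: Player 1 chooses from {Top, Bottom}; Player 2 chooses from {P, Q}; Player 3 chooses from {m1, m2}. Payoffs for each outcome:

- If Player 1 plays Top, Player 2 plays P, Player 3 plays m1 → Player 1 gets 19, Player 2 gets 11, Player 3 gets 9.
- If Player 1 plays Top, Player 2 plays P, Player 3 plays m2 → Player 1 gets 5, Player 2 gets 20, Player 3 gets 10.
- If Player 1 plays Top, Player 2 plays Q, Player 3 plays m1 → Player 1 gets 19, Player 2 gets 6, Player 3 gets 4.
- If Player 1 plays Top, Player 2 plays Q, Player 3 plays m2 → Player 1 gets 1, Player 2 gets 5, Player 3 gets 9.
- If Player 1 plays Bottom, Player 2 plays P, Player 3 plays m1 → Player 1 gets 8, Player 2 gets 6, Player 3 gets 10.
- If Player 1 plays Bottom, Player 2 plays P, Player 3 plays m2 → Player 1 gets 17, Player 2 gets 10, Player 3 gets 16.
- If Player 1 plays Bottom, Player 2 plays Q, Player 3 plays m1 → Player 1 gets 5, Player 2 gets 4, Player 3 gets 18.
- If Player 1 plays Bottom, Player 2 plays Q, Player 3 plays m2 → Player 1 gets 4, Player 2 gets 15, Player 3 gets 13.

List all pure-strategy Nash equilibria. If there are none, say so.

Player 1 against (P, m1): payoffs 19, 8 → best response Top.
Player 1 against (P, m2): payoffs 5, 17 → best response Bottom.
Player 1 against (Q, m1): payoffs 19, 5 → best response Top.
Player 1 against (Q, m2): payoffs 1, 4 → best response Bottom.
Player 2 against (Top, m1): payoffs 11, 6 → best response P.
Player 2 against (Top, m2): payoffs 20, 5 → best response P.
Player 2 against (Bottom, m1): payoffs 6, 4 → best response P.
Player 2 against (Bottom, m2): payoffs 10, 15 → best response Q.
Player 3 against (Top, P): payoffs 9, 10 → best response m2.
Player 3 against (Top, Q): payoffs 4, 9 → best response m2.
Player 3 against (Bottom, P): payoffs 10, 16 → best response m2.
Player 3 against (Bottom, Q): payoffs 18, 13 → best response m1.
No profile is a mutual best response for all players.

This game has no pure Nash equilibrium.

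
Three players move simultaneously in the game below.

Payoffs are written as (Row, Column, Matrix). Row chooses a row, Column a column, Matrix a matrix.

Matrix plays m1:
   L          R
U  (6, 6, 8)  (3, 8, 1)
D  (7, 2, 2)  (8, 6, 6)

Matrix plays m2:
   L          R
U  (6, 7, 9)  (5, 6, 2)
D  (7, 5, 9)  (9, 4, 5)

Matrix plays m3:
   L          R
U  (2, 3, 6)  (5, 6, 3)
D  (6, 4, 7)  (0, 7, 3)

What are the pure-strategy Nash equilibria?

(U, L, m1): Row can switch to D (6 → 7). Not NE.
(U, L, m2): Row can switch to D (6 → 7). Not NE.
(U, L, m3): Row can switch to D (2 → 6). Not NE.
(U, R, m1): Row can switch to D (3 → 8). Not NE.
(U, R, m2): Row can switch to D (5 → 9). Not NE.
(U, R, m3): Row gets 5, best alternative 0; Column gets 6, best alternative 3; Matrix gets 3, best alternative 2. No profitable deviation — NE.
(D, L, m1): Column can switch to R (2 → 6). Not NE.
(D, L, m2): Row gets 7, best alternative 6; Column gets 5, best alternative 4; Matrix gets 9, best alternative 7. No profitable deviation — NE.
(D, R, m1): Row gets 8, best alternative 3; Column gets 6, best alternative 2; Matrix gets 6, best alternative 5. No profitable deviation — NE.
(The remaining 3 profiles each have a profitable deviation by the same check.)

(U, R, m3) and (D, L, m2) and (D, R, m1)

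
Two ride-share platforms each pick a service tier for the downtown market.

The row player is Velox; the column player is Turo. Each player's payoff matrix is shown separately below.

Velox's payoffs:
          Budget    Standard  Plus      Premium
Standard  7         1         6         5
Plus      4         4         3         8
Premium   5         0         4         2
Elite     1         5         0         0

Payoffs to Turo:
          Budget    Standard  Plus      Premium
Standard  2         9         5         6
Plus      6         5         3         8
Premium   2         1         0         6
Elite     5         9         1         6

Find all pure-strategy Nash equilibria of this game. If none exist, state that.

Velox against Budget: payoffs 7, 4, 5, 1 → best response Standard.
Velox against Standard: payoffs 1, 4, 0, 5 → best response Elite.
Velox against Plus: payoffs 6, 3, 4, 0 → best response Standard.
Velox against Premium: payoffs 5, 8, 2, 0 → best response Plus.
Turo against Standard: payoffs 2, 9, 5, 6 → best response Standard.
Turo against Plus: payoffs 6, 5, 3, 8 → best response Premium.
Turo against Premium: payoffs 2, 1, 0, 6 → best response Premium.
Turo against Elite: payoffs 5, 9, 1, 6 → best response Standard.
Mutual best responses: (Plus, Premium); (Elite, Standard).

The pure Nash equilibria are (Plus, Premium); (Elite, Standard).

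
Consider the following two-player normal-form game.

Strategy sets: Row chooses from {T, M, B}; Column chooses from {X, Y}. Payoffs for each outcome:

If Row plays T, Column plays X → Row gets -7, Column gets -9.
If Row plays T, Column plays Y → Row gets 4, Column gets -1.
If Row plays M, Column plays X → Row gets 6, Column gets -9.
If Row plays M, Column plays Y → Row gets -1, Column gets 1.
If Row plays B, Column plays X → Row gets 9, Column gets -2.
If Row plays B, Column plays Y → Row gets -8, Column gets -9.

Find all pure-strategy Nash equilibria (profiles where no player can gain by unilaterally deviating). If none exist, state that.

Check each profile: it is a Nash equilibrium iff no player can strictly gain by switching unilaterally.
(T, X): Row can switch to M (-7 → 6). Not NE.
(T, Y): Row gets 4, best alternative -1; Column gets -1, best alternative -9. No profitable deviation — NE.
(M, X): Row can switch to B (6 → 9). Not NE.
(M, Y): Row can switch to T (-1 → 4). Not NE.
(B, X): Row gets 9, best alternative 6; Column gets -2, best alternative -9. No profitable deviation — NE.
(B, Y): Row can switch to T (-8 → 4). Not NE.

Pure-strategy Nash equilibria: (T, Y); (B, X)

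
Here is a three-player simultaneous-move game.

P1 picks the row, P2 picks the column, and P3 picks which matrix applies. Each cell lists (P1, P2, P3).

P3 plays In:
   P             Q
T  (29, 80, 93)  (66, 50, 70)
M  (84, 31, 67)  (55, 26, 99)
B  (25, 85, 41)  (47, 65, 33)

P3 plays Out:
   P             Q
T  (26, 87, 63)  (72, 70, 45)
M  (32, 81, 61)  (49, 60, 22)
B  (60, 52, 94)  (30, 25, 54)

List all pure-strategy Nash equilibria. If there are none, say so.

Check each profile: it is a Nash equilibrium iff no player can strictly gain by switching unilaterally.
(T, P, In): P1 can switch to M (29 → 84). Not NE.
(T, P, Out): P1 can switch to M (26 → 32). Not NE.
(T, Q, In): P2 can switch to P (50 → 80). Not NE.
(T, Q, Out): P2 can switch to P (70 → 87). Not NE.
(M, P, In): P1 gets 84, best alternative 29; P2 gets 31, best alternative 26; P3 gets 67, best alternative 61. No profitable deviation — NE.
(M, P, Out): P1 can switch to B (32 → 60). Not NE.
(M, Q, In): P1 can switch to T (55 → 66). Not NE.
(B, P, Out): P1 gets 60, best alternative 32; P2 gets 52, best alternative 25; P3 gets 94, best alternative 41. No profitable deviation — NE.
(The remaining 4 profiles each have a profitable deviation by the same check.)

(M, P, In); (B, P, Out)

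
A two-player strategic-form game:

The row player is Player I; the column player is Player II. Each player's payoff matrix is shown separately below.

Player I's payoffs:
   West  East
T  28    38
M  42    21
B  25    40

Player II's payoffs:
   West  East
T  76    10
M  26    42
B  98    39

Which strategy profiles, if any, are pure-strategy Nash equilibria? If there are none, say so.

Mark each player's best response to every combination of opponents' strategies; a profile where every player is best-responding is a pure Nash equilibrium.
Player I against West: payoffs 28, 42, 25 → best response M.
Player I against East: payoffs 38, 21, 40 → best response B.
Player II against T: payoffs 76, 10 → best response West.
Player II against M: payoffs 26, 42 → best response East.
Player II against B: payoffs 98, 39 → best response West.
No profile is a mutual best response for all players.

There is no pure-strategy Nash equilibrium.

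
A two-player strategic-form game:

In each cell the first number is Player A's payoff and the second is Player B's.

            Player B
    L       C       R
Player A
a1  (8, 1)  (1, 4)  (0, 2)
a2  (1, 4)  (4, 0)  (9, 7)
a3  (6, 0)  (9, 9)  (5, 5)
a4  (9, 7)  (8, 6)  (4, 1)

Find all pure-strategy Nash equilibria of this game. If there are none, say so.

The pure Nash equilibria are (a2, R); (a3, C); (a4, L).

Player A against L: payoffs 8, 1, 6, 9 → best response a4.
Player A against C: payoffs 1, 4, 9, 8 → best response a3.
Player A against R: payoffs 0, 9, 5, 4 → best response a2.
Player B against a1: payoffs 1, 4, 2 → best response C.
Player B against a2: payoffs 4, 0, 7 → best response R.
Player B against a3: payoffs 0, 9, 5 → best response C.
Player B against a4: payoffs 7, 6, 1 → best response L.
Mutual best responses: (a2, R); (a3, C); (a4, L).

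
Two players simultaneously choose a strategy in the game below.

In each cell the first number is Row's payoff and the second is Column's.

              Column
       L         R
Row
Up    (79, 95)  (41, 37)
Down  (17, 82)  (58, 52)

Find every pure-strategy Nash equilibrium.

(Up, L)

For each player, find the best response to each opponent profile; mutual best responses are the pure NE.
Row against L: payoffs 79, 17 → best response Up.
Row against R: payoffs 41, 58 → best response Down.
Column against Up: payoffs 95, 37 → best response L.
Column against Down: payoffs 82, 52 → best response L.
Mutual best responses: (Up, L).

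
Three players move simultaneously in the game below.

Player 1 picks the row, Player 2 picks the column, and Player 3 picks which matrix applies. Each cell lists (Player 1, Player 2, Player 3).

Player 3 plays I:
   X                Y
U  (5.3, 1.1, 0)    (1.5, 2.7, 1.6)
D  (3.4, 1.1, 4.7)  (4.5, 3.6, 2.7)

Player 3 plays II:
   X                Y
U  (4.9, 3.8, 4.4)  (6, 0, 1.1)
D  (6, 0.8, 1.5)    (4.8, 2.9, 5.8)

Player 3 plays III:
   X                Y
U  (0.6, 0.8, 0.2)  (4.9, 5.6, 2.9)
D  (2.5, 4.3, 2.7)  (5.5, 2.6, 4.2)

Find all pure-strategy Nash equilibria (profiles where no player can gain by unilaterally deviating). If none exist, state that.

Mark each player's best response to every combination of opponents' strategies; a profile where every player is best-responding is a pure Nash equilibrium.
Player 1 against (X, I): payoffs 5.3, 3.4 → best response U.
Player 1 against (X, II): payoffs 4.9, 6 → best response D.
Player 1 against (X, III): payoffs 0.6, 2.5 → best response D.
Player 1 against (Y, I): payoffs 1.5, 4.5 → best response D.
Player 1 against (Y, II): payoffs 6, 4.8 → best response U.
Player 1 against (Y, III): payoffs 4.9, 5.5 → best response D.
Player 2 against (U, I): payoffs 1.1, 2.7 → best response Y.
Player 2 against (U, II): payoffs 3.8, 0 → best response X.
Player 2 against (U, III): payoffs 0.8, 5.6 → best response Y.
Player 2 against (D, I): payoffs 1.1, 3.6 → best response Y.
Player 2 against (D, II): payoffs 0.8, 2.9 → best response Y.
Player 2 against (D, III): payoffs 4.3, 2.6 → best response X.
Player 3 against (U, X): payoffs 0, 4.4, 0.2 → best response II.
Player 3 against (U, Y): payoffs 1.6, 1.1, 2.9 → best response III.
Player 3 against (D, X): payoffs 4.7, 1.5, 2.7 → best response I.
Player 3 against (D, Y): payoffs 2.7, 5.8, 4.2 → best response II.
No profile is a mutual best response for all players.

none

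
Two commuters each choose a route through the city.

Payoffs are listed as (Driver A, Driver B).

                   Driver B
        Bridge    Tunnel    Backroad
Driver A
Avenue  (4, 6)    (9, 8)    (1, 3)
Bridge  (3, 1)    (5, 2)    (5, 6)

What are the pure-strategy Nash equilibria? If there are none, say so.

Pure-strategy Nash equilibria: (Avenue, Tunnel), (Bridge, Backroad)

For each player, find the best response to each opponent profile; mutual best responses are the pure NE.
Driver A against Bridge: payoffs 4, 3 → best response Avenue.
Driver A against Tunnel: payoffs 9, 5 → best response Avenue.
Driver A against Backroad: payoffs 1, 5 → best response Bridge.
Driver B against Avenue: payoffs 6, 8, 3 → best response Tunnel.
Driver B against Bridge: payoffs 1, 2, 6 → best response Backroad.
Mutual best responses: (Avenue, Tunnel); (Bridge, Backroad).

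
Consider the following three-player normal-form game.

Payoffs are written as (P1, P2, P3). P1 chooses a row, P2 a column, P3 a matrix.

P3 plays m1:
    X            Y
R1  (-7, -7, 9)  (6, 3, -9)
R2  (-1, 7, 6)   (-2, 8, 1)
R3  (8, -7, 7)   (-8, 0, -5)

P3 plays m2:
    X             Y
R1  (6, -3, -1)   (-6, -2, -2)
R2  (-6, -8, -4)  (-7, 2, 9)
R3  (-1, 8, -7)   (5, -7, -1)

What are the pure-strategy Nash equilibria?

(R1, X, m1): P1 can switch to R2 (-7 → -1). Not NE.
(R1, X, m2): P2 can switch to Y (-3 → -2). Not NE.
(R1, Y, m1): P3 can switch to m2 (-9 → -2). Not NE.
(R1, Y, m2): P1 can switch to R3 (-6 → 5). Not NE.
(R2, X, m1): P1 can switch to R3 (-1 → 8). Not NE.
(R2, X, m2): P1 can switch to R1 (-6 → 6). Not NE.
(R2, Y, m1): P1 can switch to R1 (-2 → 6). Not NE.
(R2, Y, m2): P1 can switch to R1 (-7 → -6). Not NE.
(R3, X, m1): P2 can switch to Y (-7 → 0). Not NE.
(R3, X, m2): P1 can switch to R1 (-1 → 6). Not NE.
(The remaining 2 profiles each have a profitable deviation by the same check.)

none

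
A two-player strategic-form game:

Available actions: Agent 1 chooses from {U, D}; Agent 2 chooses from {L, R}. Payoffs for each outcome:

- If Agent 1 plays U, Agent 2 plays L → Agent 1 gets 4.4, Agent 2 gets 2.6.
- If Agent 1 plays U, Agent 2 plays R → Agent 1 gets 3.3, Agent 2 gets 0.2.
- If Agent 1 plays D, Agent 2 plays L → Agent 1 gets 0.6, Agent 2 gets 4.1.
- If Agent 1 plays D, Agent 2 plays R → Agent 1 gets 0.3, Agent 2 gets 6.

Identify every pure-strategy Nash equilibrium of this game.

(U, L): Agent 1 gets 4.4, best alternative 0.6; Agent 2 gets 2.6, best alternative 0.2. No profitable deviation — NE.
(U, R): Agent 2 can switch to L (0.2 → 2.6). Not NE.
(D, L): Agent 1 can switch to U (0.6 → 4.4). Not NE.
(D, R): Agent 1 can switch to U (0.3 → 3.3). Not NE.

Pure NE: (U, L)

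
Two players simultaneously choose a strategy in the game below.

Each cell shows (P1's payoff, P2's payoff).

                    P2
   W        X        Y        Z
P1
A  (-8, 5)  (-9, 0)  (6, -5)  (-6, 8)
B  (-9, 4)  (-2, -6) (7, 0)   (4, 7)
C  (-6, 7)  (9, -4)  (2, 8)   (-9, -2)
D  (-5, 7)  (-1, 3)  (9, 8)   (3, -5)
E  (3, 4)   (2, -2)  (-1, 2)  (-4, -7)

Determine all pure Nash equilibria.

(B, Z), (D, Y), (E, W)

(A, W): P1 can switch to C (-8 → -6). Not NE.
(A, X): P1 can switch to B (-9 → -2). Not NE.
(A, Y): P1 can switch to B (6 → 7). Not NE.
(A, Z): P1 can switch to B (-6 → 4). Not NE.
(B, W): P1 can switch to A (-9 → -8). Not NE.
(B, X): P1 can switch to C (-2 → 9). Not NE.
(B, Z): P1 gets 4, best alternative 3; P2 gets 7, best alternative 4. No profitable deviation — NE.
(D, Y): P1 gets 9, best alternative 7; P2 gets 8, best alternative 7. No profitable deviation — NE.
(E, W): P1 gets 3, best alternative -5; P2 gets 4, best alternative 2. No profitable deviation — NE.
(The remaining 11 profiles each have a profitable deviation by the same check.)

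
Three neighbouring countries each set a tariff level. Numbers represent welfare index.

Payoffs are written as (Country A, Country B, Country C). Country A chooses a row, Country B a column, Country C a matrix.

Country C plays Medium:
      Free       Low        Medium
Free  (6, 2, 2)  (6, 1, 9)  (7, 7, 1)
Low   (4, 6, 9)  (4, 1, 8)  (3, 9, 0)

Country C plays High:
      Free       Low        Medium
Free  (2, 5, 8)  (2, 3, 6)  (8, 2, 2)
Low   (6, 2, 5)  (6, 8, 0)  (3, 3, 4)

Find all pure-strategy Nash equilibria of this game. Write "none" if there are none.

Country A against (Free, Medium): payoffs 6, 4 → best response Free.
Country A against (Free, High): payoffs 2, 6 → best response Low.
Country A against (Low, Medium): payoffs 6, 4 → best response Free.
Country A against (Low, High): payoffs 2, 6 → best response Low.
Country A against (Medium, Medium): payoffs 7, 3 → best response Free.
Country A against (Medium, High): payoffs 8, 3 → best response Free.
Country B against (Free, Medium): payoffs 2, 1, 7 → best response Medium.
Country B against (Free, High): payoffs 5, 3, 2 → best response Free.
Country B against (Low, Medium): payoffs 6, 1, 9 → best response Medium.
Country B against (Low, High): payoffs 2, 8, 3 → best response Low.
Country C against (Free, Free): payoffs 2, 8 → best response High.
Country C against (Free, Low): payoffs 9, 6 → best response Medium.
Country C against (Free, Medium): payoffs 1, 2 → best response High.
Country C against (Low, Free): payoffs 9, 5 → best response Medium.
Country C against (Low, Low): payoffs 8, 0 → best response Medium.
Country C against (Low, Medium): payoffs 0, 4 → best response High.
No profile is a mutual best response for all players.

There is no pure-strategy Nash equilibrium.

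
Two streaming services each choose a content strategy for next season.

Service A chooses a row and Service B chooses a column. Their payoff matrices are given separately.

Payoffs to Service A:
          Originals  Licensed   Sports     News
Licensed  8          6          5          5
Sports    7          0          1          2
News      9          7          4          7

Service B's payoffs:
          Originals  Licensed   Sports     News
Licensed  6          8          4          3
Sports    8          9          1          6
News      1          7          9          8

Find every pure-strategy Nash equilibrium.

none

Service A against Originals: payoffs 8, 7, 9 → best response News.
Service A against Licensed: payoffs 6, 0, 7 → best response News.
Service A against Sports: payoffs 5, 1, 4 → best response Licensed.
Service A against News: payoffs 5, 2, 7 → best response News.
Service B against Licensed: payoffs 6, 8, 4, 3 → best response Licensed.
Service B against Sports: payoffs 8, 9, 1, 6 → best response Licensed.
Service B against News: payoffs 1, 7, 9, 8 → best response Sports.
No profile is a mutual best response for all players.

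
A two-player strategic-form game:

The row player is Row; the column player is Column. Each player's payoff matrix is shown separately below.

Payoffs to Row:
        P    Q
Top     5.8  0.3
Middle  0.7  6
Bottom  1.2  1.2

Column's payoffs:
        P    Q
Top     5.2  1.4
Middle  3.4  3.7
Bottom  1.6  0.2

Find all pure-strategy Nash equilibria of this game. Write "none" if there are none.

Pure-strategy Nash equilibria: (Top, P) and (Middle, Q)

For each player, find the best response to each opponent profile; mutual best responses are the pure NE.
Row against P: payoffs 5.8, 0.7, 1.2 → best response Top.
Row against Q: payoffs 0.3, 6, 1.2 → best response Middle.
Column against Top: payoffs 5.2, 1.4 → best response P.
Column against Middle: payoffs 3.4, 3.7 → best response Q.
Column against Bottom: payoffs 1.6, 0.2 → best response P.
Mutual best responses: (Top, P); (Middle, Q).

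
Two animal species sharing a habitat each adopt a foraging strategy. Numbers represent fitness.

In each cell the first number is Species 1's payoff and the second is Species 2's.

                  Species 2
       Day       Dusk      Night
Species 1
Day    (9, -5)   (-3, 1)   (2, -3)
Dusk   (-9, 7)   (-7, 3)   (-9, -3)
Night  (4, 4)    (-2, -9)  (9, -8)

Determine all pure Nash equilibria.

Species 1 against Day: payoffs 9, -9, 4 → best response Day.
Species 1 against Dusk: payoffs -3, -7, -2 → best response Night.
Species 1 against Night: payoffs 2, -9, 9 → best response Night.
Species 2 against Day: payoffs -5, 1, -3 → best response Dusk.
Species 2 against Dusk: payoffs 7, 3, -3 → best response Day.
Species 2 against Night: payoffs 4, -9, -8 → best response Day.
No profile is a mutual best response for all players.

This game has no pure Nash equilibrium.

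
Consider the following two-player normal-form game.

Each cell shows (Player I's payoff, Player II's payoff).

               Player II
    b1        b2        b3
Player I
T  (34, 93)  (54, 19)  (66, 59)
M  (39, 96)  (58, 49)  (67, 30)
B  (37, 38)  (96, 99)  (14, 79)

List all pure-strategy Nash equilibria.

(T, b1): Player I can switch to M (34 → 39). Not NE.
(T, b2): Player I can switch to M (54 → 58). Not NE.
(T, b3): Player I can switch to M (66 → 67). Not NE.
(M, b1): Player I gets 39, best alternative 37; Player II gets 96, best alternative 49. No profitable deviation — NE.
(M, b2): Player I can switch to B (58 → 96). Not NE.
(M, b3): Player II can switch to b1 (30 → 96). Not NE.
(B, b1): Player I can switch to M (37 → 39). Not NE.
(B, b2): Player I gets 96, best alternative 58; Player II gets 99, best alternative 79. No profitable deviation — NE.
(The remaining 1 profile has a profitable deviation by the same check.)

Pure-strategy Nash equilibria: (M, b1); (B, b2)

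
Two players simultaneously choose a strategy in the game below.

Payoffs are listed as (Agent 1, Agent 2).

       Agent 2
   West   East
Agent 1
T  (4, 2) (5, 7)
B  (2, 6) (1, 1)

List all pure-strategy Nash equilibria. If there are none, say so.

Check each profile: it is a Nash equilibrium iff no player can strictly gain by switching unilaterally.
(T, West): Agent 2 can switch to East (2 → 7). Not NE.
(T, East): Agent 1 gets 5, best alternative 1; Agent 2 gets 7, best alternative 2. No profitable deviation — NE.
(B, West): Agent 1 can switch to T (2 → 4). Not NE.
(B, East): Agent 1 can switch to T (1 → 5). Not NE.

The unique pure-strategy Nash equilibrium is (T, East).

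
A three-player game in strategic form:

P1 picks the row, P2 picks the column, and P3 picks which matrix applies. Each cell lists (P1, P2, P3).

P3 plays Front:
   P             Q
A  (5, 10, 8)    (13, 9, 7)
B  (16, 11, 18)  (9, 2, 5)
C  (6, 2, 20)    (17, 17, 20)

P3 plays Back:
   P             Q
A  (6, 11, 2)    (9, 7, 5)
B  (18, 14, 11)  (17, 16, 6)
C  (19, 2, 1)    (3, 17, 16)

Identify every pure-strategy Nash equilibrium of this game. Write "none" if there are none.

(B, P, Front) and (B, Q, Back) and (C, Q, Front)

For each strategy profile, look for a profitable unilateral deviation.
(A, P, Front): P1 can switch to B (5 → 16). Not NE.
(A, P, Back): P1 can switch to B (6 → 18). Not NE.
(A, Q, Front): P1 can switch to C (13 → 17). Not NE.
(A, Q, Back): P1 can switch to B (9 → 17). Not NE.
(B, P, Front): P1 gets 16, best alternative 6; P2 gets 11, best alternative 2; P3 gets 18, best alternative 11. No profitable deviation — NE.
(B, P, Back): P1 can switch to C (18 → 19). Not NE.
(B, Q, Front): P1 can switch to A (9 → 13). Not NE.
(B, Q, Back): P1 gets 17, best alternative 9; P2 gets 16, best alternative 14; P3 gets 6, best alternative 5. No profitable deviation — NE.
(C, Q, Front): P1 gets 17, best alternative 13; P2 gets 17, best alternative 2; P3 gets 20, best alternative 16. No profitable deviation — NE.
(The remaining 3 profiles each have a profitable deviation by the same check.)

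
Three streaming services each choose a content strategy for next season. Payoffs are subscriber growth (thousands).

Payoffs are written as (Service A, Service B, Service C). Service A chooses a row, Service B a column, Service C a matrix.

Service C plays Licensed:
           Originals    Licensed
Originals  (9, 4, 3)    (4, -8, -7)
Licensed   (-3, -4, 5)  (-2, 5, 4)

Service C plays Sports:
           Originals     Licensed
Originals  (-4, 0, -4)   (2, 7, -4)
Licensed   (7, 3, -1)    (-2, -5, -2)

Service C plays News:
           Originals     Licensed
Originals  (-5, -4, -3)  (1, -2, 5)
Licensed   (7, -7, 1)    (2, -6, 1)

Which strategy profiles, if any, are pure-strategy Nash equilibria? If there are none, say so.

For each strategy profile, look for a profitable unilateral deviation.
(Originals, Originals, Licensed): Service A gets 9, best alternative -3; Service B gets 4, best alternative -8; Service C gets 3, best alternative -3. No profitable deviation — NE.
(Originals, Originals, Sports): Service A can switch to Licensed (-4 → 7). Not NE.
(Originals, Originals, News): Service A can switch to Licensed (-5 → 7). Not NE.
(Originals, Licensed, Licensed): Service B can switch to Originals (-8 → 4). Not NE.
(Originals, Licensed, Sports): Service C can switch to News (-4 → 5). Not NE.
(Originals, Licensed, News): Service A can switch to Licensed (1 → 2). Not NE.
(Licensed, Originals, Licensed): Service A can switch to Originals (-3 → 9). Not NE.
(The remaining 5 profiles each have a profitable deviation by the same check.)

(Originals, Originals, Licensed)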